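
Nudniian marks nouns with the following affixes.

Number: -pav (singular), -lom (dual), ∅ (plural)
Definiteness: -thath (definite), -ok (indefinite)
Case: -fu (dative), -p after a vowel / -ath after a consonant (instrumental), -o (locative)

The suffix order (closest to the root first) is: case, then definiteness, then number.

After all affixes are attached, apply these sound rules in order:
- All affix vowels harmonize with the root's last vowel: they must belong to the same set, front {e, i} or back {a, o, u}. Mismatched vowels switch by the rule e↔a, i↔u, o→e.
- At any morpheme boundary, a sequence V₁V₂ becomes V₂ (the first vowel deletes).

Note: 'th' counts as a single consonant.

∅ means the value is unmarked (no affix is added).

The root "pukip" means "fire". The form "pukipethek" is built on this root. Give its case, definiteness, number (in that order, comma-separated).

instrumental, indefinite, plural

Segment: pukip-ath-ok.
case: -p/ath → instrumental.
definiteness: -ok → indefinite.
number: ∅ → plural.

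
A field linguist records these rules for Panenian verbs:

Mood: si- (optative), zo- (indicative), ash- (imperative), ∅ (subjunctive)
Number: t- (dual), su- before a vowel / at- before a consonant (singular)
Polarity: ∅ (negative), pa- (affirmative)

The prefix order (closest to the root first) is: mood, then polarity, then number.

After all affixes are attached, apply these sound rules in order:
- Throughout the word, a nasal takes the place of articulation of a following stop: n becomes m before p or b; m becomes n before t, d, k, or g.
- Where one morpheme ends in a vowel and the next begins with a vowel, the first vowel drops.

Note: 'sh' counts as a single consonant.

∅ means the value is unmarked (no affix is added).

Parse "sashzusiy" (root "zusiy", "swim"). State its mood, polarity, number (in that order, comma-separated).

imperative, negative, singular

Segment: su-ash-zusiy.
mood: ash- → imperative.
polarity: ∅ → negative.
number: su/at- → singular.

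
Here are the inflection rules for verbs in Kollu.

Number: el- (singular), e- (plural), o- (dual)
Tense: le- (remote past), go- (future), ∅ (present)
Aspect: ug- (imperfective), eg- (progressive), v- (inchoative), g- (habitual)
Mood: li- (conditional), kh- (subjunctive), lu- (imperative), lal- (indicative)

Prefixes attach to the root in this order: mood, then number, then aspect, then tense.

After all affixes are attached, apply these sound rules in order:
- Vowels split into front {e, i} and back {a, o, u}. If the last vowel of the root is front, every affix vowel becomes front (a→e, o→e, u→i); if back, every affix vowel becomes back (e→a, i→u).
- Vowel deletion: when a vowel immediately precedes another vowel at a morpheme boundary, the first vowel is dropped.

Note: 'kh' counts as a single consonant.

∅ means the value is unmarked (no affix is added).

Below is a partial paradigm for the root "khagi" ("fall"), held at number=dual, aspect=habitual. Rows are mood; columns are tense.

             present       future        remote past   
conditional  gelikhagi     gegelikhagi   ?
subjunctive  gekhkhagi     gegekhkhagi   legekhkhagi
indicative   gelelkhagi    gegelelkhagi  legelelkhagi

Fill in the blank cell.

legelikhagi

Attach mood conditional li- → likhagi.
Attach number dual o- → olikhagi.
Attach aspect habitual g- → golikhagi.
Attach tense remote past le- → legolikhagi.
Apply vowel harmony: legolikhagi → legelikhagi.
Vowel deletion: no change.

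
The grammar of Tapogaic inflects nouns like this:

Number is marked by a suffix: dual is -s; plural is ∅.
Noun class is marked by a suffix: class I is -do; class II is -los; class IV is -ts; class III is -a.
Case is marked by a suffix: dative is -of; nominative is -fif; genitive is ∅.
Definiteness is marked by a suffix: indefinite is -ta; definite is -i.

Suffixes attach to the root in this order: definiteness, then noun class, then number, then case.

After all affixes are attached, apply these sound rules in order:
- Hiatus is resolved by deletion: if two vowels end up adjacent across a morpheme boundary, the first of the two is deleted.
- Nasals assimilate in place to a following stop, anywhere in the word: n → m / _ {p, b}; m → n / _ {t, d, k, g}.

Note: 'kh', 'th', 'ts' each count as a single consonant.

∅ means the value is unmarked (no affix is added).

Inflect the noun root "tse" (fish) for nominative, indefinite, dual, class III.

tsetasfif

Attach definiteness indefinite -ta → tseta.
Attach noun class class III -a → tsetaa.
Attach number dual -s → tsetaas.
Attach case nominative -fif → tsetaasfif.
Apply vowel deletion: tsetaasfif → tsetasfif.
Nasal assimilation: no change.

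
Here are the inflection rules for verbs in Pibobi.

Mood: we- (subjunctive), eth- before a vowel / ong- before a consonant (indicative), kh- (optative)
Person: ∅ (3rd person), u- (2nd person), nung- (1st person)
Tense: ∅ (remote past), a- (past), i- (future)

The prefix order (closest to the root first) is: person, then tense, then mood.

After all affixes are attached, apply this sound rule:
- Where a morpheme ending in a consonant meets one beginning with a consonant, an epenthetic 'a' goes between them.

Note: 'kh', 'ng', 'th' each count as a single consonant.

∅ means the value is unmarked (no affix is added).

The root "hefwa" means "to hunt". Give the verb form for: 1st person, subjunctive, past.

Attach person 1st person nung- → nunghefwa.
Attach tense past a- → anunghefwa.
Attach mood subjunctive we- → weanunghefwa.
Apply epenthesis: weanunghefwa → weanungahefwa.

weanungahefwa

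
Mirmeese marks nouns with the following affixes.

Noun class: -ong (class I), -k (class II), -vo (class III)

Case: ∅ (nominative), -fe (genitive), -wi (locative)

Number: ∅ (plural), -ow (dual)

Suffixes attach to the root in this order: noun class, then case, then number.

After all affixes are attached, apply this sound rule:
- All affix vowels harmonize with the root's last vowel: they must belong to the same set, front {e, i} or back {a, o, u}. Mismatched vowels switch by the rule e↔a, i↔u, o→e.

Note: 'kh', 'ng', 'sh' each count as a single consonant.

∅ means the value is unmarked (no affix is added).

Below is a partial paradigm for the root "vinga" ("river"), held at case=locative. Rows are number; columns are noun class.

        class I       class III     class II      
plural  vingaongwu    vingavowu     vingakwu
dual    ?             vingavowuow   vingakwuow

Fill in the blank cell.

vingaongwuow

Attach noun class class I -ong → vingaong.
Attach case locative -wi → vingaongwi.
Attach number dual -ow → vingaongwiow.
Apply vowel harmony: vingaongwiow → vingaongwuow.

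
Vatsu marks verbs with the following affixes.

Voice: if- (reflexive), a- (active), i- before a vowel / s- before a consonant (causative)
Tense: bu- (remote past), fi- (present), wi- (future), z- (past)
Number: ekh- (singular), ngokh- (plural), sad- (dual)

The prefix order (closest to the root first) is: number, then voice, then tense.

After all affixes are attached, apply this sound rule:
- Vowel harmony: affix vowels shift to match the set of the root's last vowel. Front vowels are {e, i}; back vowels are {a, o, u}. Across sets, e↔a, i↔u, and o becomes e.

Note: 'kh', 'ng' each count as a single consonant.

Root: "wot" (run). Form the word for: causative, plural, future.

wusngokhwot

Attach number plural ngokh- → ngokhwot.
Attach voice causative s- (before consonant 'ng') → sngokhwot.
Attach tense future wi- → wisngokhwot.
Apply vowel harmony: wisngokhwot → wusngokhwot.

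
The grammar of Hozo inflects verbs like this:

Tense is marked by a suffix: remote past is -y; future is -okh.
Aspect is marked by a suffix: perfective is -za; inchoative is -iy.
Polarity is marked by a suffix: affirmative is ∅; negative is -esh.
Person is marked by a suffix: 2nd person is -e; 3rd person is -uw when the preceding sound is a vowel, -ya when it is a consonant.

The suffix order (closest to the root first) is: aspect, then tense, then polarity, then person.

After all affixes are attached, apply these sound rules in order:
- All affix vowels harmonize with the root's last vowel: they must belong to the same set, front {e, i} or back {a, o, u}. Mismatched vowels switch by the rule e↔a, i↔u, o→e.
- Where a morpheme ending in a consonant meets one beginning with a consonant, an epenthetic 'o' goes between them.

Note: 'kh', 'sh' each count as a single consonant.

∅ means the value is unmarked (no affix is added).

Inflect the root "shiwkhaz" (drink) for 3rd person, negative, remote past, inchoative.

Attach aspect inchoative -iy → shiwkhaziy.
Attach tense remote past -y → shiwkhaziyy.
Attach polarity negative -esh → shiwkhaziyyesh.
Attach person 3rd person -ya (after consonant 'sh') → shiwkhaziyyeshya.
Apply vowel harmony: shiwkhaziyyeshya → shiwkhazuyyashya.
Apply epenthesis: shiwkhazuyyashya → shiwkhazuyoyashoya.

shiwkhazuyoyashoya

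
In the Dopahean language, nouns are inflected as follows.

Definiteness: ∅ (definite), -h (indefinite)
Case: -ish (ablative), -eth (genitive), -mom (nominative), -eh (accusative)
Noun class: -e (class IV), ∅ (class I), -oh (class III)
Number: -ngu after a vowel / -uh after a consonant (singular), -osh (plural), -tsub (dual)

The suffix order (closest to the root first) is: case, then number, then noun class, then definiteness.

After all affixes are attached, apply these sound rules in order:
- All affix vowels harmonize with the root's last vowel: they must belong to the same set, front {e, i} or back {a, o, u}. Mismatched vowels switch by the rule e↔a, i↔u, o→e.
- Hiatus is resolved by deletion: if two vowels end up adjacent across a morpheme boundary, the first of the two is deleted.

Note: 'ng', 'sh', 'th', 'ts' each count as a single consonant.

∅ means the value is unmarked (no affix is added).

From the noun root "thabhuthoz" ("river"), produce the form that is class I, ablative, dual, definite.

Attach case ablative -ish → thabhuthozish.
Attach number dual -tsub → thabhuthozishtsub.
noun class = class I: zero marking, form stays thabhuthozishtsub.
definiteness = definite: zero marking, form stays thabhuthozishtsub.
Apply vowel harmony: thabhuthozishtsub → thabhuthozushtsub.
Vowel deletion: no change.

thabhuthozushtsub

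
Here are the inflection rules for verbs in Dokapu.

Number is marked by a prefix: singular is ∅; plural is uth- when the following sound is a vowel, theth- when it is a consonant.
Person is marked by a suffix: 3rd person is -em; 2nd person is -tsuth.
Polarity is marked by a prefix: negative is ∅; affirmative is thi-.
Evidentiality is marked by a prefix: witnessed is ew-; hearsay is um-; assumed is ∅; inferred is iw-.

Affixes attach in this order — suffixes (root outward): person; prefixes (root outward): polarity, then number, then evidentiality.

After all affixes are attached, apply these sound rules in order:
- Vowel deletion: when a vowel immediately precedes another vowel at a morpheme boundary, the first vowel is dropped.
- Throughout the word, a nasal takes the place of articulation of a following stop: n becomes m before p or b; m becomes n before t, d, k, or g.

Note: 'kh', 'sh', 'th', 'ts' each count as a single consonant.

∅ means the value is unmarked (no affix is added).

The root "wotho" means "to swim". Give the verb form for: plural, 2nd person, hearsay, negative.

umthethwothotsuth

polarity = negative: zero marking, form stays wotho.
Attach number plural theth- (before consonant 'w') → thethwotho.
Attach evidentiality hearsay um- → umthethwotho.
Attach person 2nd person -tsuth → umthethwothotsuth.
Vowel deletion: no change.
Nasal assimilation: no change.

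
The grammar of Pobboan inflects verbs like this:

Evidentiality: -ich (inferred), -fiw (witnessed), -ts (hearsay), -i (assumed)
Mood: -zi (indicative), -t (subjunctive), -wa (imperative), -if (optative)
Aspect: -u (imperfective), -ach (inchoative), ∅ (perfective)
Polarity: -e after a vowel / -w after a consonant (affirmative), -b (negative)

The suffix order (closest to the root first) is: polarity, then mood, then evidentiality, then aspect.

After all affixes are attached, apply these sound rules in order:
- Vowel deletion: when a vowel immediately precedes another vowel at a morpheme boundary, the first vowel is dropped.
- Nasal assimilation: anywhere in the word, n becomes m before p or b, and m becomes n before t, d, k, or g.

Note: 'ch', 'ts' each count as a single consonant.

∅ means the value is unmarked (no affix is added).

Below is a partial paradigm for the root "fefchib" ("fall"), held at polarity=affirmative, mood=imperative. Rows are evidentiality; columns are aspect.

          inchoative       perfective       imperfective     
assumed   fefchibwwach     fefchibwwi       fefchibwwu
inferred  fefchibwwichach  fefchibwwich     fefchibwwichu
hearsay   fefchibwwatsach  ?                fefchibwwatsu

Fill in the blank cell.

fefchibwwats

Attach polarity affirmative -w (after consonant 'b') → fefchibw.
Attach mood imperative -wa → fefchibwwa.
Attach evidentiality hearsay -ts → fefchibwwats.
aspect = perfective: zero marking, form stays fefchibwwats.
Vowel deletion: no change.
Nasal assimilation: no change.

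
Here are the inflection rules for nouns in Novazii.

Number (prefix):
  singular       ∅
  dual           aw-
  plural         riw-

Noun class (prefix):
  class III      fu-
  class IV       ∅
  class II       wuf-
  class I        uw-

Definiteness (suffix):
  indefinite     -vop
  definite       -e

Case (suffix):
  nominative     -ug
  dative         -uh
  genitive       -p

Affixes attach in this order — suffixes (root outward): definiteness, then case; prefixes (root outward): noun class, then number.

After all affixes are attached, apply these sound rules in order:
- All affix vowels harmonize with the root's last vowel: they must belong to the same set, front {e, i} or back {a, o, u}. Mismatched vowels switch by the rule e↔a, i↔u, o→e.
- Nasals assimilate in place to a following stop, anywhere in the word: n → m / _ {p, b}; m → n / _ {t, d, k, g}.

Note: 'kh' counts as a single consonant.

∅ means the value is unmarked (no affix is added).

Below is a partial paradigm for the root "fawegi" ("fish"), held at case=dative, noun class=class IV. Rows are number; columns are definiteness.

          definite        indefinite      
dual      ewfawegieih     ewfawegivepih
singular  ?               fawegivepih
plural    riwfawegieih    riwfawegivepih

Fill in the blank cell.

Attach definiteness definite -e → fawegie.
Attach case dative -uh → fawegieuh.
noun class = class IV: zero marking, form stays fawegieuh.
number = singular: zero marking, form stays fawegieuh.
Apply vowel harmony: fawegieuh → fawegieih.
Nasal assimilation: no change.

fawegieih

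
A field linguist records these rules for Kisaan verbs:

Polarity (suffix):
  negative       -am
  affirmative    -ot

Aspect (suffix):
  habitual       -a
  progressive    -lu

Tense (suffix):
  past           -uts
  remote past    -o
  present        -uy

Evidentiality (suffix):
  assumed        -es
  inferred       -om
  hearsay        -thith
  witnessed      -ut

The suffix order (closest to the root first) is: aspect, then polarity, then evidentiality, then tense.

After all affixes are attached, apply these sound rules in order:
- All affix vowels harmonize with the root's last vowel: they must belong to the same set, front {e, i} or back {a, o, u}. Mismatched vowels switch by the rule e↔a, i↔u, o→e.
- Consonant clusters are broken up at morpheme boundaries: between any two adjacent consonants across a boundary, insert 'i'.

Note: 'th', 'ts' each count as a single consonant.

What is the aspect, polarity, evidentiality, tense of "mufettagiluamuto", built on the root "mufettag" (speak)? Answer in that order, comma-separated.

Segment: mufettag-lu-am-ut-o.
aspect: -lu → progressive.
polarity: -am → negative.
evidentiality: -ut → witnessed.
tense: -o → remote past.

progressive, negative, witnessed, remote past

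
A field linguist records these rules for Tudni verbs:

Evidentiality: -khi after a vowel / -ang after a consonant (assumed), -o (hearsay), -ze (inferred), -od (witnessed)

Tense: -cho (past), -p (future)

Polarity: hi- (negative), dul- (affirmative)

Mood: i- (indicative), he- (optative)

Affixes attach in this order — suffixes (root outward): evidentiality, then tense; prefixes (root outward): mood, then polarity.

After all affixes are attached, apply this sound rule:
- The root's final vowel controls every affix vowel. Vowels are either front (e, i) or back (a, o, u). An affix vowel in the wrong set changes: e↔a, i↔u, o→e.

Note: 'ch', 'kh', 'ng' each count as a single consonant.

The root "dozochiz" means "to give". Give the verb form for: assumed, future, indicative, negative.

Attach evidentiality assumed -ang (after consonant 'z') → dozochizang.
Attach mood indicative i- → idozochizang.
Attach tense future -p → idozochizangp.
Attach polarity negative hi- → hiidozochizangp.
Apply vowel harmony: hiidozochizangp → hiidozochizengp.

hiidozochizengp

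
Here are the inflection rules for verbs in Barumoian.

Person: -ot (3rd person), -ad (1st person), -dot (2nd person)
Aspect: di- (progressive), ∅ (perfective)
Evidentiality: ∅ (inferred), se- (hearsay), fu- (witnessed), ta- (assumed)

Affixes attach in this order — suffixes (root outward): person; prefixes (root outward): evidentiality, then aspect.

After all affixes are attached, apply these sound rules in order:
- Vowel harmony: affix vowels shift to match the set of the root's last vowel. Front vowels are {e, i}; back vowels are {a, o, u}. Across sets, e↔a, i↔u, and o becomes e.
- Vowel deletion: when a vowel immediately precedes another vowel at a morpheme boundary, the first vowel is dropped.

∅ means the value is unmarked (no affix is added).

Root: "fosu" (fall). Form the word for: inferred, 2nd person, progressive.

dufosudot

evidentiality = inferred: zero marking, form stays fosu.
Attach aspect progressive di- → difosu.
Attach person 2nd person -dot → difosudot.
Apply vowel harmony: difosudot → dufosudot.
Vowel deletion: no change.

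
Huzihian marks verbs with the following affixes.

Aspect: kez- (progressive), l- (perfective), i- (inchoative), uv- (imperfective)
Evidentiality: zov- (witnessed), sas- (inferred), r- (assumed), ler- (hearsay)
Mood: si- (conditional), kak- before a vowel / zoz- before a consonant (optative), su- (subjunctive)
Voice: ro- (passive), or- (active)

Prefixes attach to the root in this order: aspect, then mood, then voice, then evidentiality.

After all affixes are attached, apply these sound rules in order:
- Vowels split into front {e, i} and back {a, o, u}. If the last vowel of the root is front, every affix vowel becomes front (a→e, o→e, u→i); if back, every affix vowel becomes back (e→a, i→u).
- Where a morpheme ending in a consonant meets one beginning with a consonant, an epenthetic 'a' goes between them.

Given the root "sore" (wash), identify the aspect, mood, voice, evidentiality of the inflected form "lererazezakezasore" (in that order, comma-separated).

progressive, optative, active, hearsay

Segment: ler-or-zoz-kez-sore.
aspect: kez- → progressive.
mood: kak/zoz- → optative.
voice: or- → active.
evidentiality: ler- → hearsay.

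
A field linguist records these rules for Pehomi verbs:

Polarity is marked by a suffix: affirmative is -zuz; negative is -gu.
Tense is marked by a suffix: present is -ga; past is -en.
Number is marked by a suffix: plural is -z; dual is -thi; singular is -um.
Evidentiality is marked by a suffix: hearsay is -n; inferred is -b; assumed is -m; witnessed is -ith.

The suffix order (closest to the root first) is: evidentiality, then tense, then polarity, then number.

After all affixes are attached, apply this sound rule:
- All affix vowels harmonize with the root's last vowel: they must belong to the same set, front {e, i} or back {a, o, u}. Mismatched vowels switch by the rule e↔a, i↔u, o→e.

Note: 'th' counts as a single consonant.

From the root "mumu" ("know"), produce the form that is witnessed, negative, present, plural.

Attach evidentiality witnessed -ith → mumuith.
Attach tense present -ga → mumuithga.
Attach polarity negative -gu → mumuithgagu.
Attach number plural -z → mumuithgaguz.
Apply vowel harmony: mumuithgaguz → mumuuthgaguz.

mumuuthgaguz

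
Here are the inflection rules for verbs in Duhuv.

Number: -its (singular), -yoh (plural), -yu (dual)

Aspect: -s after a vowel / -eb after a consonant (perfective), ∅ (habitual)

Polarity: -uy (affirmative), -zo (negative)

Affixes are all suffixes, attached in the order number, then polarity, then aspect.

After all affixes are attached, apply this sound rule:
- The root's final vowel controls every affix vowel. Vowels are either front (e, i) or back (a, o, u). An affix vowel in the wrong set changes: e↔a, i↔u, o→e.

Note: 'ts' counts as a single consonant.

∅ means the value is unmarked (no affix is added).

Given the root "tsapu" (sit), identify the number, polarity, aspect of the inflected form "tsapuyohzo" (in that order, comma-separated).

Segment: tsapu-yoh-zo.
number: -yoh → plural.
polarity: -zo → negative.
aspect: ∅ → habitual.

plural, negative, habitual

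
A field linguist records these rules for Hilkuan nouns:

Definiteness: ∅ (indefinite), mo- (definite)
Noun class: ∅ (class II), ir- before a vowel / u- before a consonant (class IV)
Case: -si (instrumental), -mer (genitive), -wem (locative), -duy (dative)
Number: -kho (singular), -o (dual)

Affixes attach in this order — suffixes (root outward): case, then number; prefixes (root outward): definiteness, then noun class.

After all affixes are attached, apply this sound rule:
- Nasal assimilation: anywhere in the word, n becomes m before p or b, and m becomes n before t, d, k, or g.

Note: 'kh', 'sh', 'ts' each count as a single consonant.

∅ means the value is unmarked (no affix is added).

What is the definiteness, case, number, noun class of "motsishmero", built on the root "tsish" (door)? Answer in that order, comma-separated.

definite, genitive, dual, class II

Segment: mo-tsish-mer-o.
definiteness: mo- → definite.
case: -mer → genitive.
number: -o → dual.
noun class: ∅ → class II.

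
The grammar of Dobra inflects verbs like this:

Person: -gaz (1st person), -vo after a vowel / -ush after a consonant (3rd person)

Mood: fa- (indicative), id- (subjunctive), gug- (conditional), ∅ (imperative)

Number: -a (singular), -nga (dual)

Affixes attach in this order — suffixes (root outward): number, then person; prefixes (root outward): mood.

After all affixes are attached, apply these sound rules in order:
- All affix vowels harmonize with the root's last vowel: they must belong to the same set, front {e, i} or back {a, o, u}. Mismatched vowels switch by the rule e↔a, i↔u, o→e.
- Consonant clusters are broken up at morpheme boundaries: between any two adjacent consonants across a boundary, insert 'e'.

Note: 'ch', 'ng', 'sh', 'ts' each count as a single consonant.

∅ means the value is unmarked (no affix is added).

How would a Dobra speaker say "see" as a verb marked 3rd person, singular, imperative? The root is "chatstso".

Attach number singular -a → chatstsoa.
Attach person 3rd person -vo (after vowel 'a') → chatstsoavo.
mood = imperative: zero marking, form stays chatstsoavo.
Vowel harmony: no change.
Epenthesis: no change.

chatstsoavo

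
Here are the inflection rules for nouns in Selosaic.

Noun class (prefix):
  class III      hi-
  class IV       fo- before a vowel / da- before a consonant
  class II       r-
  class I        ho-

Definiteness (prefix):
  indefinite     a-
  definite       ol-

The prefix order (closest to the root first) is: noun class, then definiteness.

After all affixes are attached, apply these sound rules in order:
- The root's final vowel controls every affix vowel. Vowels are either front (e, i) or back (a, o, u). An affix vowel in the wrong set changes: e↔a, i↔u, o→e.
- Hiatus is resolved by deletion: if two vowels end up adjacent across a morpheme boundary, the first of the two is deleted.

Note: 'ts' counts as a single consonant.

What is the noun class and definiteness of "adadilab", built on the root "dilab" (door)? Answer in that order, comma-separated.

Segment: a-da-dilab.
noun class: fo/da- → class IV.
definiteness: a- → indefinite.

class IV, indefinite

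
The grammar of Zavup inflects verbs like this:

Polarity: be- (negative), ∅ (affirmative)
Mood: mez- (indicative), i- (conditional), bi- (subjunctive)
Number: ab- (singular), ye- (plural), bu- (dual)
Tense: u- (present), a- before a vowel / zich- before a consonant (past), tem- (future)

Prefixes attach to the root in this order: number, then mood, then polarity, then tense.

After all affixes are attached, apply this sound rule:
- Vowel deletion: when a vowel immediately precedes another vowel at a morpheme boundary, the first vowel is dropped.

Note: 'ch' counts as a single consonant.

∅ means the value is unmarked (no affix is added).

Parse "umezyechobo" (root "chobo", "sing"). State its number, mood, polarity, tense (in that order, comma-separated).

plural, indicative, affirmative, present

Segment: u-mez-ye-chobo.
number: ye- → plural.
mood: mez- → indicative.
polarity: ∅ → affirmative.
tense: u- → present.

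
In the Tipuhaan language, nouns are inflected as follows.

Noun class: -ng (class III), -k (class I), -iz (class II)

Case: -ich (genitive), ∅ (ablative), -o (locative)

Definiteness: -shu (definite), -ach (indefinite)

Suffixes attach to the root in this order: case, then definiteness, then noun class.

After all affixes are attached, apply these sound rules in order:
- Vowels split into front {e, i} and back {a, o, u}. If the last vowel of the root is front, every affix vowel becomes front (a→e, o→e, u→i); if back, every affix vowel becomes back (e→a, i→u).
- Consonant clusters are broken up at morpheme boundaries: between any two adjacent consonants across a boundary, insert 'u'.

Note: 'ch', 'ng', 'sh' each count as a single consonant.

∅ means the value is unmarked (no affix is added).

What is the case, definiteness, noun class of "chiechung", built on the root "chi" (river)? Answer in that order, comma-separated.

ablative, indefinite, class III

Segment: chi-ach-ng.
case: ∅ → ablative.
definiteness: -ach → indefinite.
noun class: -ng → class III.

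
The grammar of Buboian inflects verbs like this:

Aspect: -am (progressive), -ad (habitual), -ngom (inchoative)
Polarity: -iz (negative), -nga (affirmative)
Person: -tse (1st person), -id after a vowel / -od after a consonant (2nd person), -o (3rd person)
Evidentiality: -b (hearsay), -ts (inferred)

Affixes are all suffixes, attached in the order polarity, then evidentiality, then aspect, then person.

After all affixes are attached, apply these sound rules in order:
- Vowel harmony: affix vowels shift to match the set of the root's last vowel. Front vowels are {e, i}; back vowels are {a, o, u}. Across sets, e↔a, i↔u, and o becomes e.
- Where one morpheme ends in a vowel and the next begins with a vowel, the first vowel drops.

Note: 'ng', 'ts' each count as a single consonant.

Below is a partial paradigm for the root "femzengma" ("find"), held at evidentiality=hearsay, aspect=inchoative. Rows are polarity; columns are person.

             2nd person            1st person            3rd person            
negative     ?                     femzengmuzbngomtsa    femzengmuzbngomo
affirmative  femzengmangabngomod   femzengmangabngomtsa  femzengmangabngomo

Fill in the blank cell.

femzengmuzbngomod

Attach polarity negative -iz → femzengmaiz.
Attach evidentiality hearsay -b → femzengmaizb.
Attach aspect inchoative -ngom → femzengmaizbngom.
Attach person 2nd person -od (after consonant 'm') → femzengmaizbngomod.
Apply vowel harmony: femzengmaizbngomod → femzengmauzbngomod.
Apply vowel deletion: femzengmauzbngomod → femzengmuzbngomod.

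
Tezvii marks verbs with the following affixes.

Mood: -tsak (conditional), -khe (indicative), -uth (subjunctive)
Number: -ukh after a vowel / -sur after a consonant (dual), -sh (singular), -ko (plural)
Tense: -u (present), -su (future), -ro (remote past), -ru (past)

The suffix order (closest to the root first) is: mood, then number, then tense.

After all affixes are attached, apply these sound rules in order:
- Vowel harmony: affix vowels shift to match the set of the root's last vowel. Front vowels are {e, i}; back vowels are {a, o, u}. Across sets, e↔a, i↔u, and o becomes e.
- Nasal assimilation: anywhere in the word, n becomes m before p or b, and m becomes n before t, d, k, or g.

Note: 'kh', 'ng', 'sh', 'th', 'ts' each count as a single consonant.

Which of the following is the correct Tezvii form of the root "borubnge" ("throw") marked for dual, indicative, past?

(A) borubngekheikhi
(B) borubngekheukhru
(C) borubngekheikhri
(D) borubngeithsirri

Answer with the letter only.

Attach mood indicative -khe → borubngekhe.
Attach number dual -ukh (after vowel 'e') → borubngekheukh.
Attach tense past -ru → borubngekheukhru.
Apply vowel harmony: borubngekheukhru → borubngekheikhri.
Nasal assimilation: no change.
So the correct form is borubngekheikhri, option (C).
(B) borubngekheukhru is wrong: it fails to apply the sound rule(s).
(A) borubngekheikhi is wrong: it uses present instead of past for tense.
(D) borubngeithsirri is wrong: it uses subjunctive instead of indicative for mood.

C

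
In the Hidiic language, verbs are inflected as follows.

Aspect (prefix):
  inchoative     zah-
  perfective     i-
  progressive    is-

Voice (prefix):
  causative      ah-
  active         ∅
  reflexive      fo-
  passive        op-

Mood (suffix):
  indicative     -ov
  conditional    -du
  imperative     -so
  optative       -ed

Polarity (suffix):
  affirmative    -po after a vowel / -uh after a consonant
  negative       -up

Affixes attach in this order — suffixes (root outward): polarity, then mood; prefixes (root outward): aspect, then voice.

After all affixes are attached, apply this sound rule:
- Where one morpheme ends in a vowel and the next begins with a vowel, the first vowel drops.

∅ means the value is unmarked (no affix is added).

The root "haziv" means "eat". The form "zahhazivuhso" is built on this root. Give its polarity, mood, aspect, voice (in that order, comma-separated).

affirmative, imperative, inchoative, active

Segment: zah-haziv-uh-so.
polarity: -po/uh → affirmative.
mood: -so → imperative.
aspect: zah- → inchoative.
voice: ∅ → active.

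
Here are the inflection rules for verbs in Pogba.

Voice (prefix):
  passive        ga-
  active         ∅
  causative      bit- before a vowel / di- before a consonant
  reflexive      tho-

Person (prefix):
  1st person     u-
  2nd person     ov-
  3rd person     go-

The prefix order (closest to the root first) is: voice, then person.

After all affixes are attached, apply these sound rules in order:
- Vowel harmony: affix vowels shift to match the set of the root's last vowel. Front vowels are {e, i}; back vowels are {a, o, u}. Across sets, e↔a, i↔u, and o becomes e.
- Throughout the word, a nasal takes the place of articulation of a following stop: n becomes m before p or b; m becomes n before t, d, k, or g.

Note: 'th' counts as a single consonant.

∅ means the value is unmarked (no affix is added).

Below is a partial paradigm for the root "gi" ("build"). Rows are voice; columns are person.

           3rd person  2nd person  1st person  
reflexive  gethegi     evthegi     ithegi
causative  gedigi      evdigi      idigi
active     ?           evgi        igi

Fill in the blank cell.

voice = active: zero marking, form stays gi.
Attach person 3rd person go- → gogi.
Apply vowel harmony: gogi → gegi.
Nasal assimilation: no change.

gegi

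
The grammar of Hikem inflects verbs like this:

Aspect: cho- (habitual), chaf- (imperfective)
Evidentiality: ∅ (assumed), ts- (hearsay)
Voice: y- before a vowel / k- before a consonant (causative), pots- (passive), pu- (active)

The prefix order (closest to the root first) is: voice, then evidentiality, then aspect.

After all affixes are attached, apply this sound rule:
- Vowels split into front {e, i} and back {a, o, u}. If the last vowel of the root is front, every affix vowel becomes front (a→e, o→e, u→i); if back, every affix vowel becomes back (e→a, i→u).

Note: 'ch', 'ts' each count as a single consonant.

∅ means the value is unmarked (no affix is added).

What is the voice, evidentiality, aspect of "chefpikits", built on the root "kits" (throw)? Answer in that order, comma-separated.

Segment: chaf-pu-kits.
voice: pu- → active.
evidentiality: ∅ → assumed.
aspect: chaf- → imperfective.

active, assumed, imperfective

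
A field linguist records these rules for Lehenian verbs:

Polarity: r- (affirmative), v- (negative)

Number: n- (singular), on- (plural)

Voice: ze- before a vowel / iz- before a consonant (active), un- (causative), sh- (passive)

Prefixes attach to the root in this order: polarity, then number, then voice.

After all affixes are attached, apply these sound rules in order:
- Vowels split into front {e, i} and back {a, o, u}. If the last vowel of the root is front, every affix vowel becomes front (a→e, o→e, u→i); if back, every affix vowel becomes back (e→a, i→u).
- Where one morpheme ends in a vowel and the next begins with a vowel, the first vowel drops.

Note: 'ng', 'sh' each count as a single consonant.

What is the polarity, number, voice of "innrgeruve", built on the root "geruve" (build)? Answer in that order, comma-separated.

affirmative, singular, causative

Segment: un-n-r-geruve.
polarity: r- → affirmative.
number: n- → singular.
voice: un- → causative.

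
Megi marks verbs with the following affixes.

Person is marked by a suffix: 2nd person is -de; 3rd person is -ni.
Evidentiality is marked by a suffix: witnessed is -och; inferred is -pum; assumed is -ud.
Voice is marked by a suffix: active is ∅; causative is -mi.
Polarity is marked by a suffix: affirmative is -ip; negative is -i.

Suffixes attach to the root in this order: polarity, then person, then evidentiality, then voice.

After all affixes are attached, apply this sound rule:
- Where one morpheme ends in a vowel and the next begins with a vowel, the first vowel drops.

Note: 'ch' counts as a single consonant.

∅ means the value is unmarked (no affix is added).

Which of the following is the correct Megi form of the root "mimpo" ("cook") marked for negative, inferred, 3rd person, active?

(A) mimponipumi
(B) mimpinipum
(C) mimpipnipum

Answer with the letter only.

B

Attach polarity negative -i → mimpoi.
Attach person 3rd person -ni → mimpoini.
Attach evidentiality inferred -pum → mimpoinipum.
voice = active: zero marking, form stays mimpoinipum.
Apply vowel deletion: mimpoinipum → mimpinipum.
So the correct form is mimpinipum, option (B).
(C) mimpipnipum is wrong: it uses affirmative instead of negative for polarity.
(A) mimponipumi is wrong: it has the affixes in the wrong order.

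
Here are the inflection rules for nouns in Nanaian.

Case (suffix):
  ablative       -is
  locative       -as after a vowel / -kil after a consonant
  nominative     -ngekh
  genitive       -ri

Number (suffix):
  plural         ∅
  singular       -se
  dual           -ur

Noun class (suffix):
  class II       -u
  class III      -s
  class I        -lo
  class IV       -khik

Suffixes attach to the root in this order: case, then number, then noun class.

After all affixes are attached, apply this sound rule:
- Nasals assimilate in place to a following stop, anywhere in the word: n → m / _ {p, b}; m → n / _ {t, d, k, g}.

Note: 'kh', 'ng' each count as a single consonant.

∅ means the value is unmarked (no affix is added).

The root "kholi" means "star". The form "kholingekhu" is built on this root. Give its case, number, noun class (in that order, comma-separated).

nominative, plural, class II

Segment: kholi-ngekh-u.
case: -ngekh → nominative.
number: ∅ → plural.
noun class: -u → class II.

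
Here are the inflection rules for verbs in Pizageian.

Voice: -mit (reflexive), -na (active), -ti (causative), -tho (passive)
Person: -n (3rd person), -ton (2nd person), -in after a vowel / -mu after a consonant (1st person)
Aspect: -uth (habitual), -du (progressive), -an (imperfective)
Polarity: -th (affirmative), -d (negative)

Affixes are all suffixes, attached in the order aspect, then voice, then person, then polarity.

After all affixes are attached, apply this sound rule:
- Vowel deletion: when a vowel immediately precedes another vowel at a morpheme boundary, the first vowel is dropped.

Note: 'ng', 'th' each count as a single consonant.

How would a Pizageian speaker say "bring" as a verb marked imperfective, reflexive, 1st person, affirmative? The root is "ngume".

Attach aspect imperfective -an → ngumean.
Attach voice reflexive -mit → ngumeanmit.
Attach person 1st person -mu (after consonant 't') → ngumeanmitmu.
Attach polarity affirmative -th → ngumeanmitmuth.
Apply vowel deletion: ngumeanmitmuth → ngumanmitmuth.

ngumanmitmuth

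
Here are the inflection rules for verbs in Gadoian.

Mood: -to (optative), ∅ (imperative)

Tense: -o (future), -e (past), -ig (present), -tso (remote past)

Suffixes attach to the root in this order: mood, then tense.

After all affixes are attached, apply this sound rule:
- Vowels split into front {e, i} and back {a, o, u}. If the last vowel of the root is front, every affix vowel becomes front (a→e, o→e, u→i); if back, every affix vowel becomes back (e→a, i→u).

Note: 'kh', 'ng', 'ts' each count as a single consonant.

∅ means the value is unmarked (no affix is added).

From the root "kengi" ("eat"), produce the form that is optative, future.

kengitee

Attach mood optative -to → kengito.
Attach tense future -o → kengitoo.
Apply vowel harmony: kengitoo → kengitee.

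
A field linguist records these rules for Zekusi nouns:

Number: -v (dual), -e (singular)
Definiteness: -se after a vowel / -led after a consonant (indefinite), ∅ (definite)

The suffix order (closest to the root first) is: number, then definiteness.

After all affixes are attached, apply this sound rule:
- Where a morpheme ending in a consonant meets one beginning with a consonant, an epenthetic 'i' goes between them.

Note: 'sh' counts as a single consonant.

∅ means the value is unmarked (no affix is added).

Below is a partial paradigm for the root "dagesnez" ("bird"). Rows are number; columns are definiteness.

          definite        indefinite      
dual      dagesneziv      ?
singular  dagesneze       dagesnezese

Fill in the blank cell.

dagesneziviled

Attach number dual -v → dagesnezv.
Attach definiteness indefinite -led (after consonant 'v') → dagesnezvled.
Apply epenthesis: dagesnezvled → dagesneziviled.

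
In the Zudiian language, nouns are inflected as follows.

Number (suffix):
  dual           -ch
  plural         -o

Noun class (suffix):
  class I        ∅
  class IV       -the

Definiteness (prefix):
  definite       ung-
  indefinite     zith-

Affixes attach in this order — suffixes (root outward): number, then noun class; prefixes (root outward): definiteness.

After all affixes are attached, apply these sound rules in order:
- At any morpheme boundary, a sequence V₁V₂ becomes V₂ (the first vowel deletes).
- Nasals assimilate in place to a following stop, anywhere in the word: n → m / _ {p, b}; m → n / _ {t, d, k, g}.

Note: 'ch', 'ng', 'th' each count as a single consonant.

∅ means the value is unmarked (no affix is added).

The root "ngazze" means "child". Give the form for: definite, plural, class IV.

Attach number plural -o → ngazzeo.
Attach noun class class IV -the → ngazzeothe.
Attach definiteness definite ung- → ungngazzeothe.
Apply vowel deletion: ungngazzeothe → ungngazzothe.
Nasal assimilation: no change.

ungngazzothe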